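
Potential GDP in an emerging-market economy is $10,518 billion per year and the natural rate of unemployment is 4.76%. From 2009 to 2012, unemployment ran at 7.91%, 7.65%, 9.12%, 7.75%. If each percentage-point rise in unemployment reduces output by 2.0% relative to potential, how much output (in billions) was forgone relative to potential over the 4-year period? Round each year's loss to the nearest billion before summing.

Year 2009: gap = -2.0 × (7.91 - 4.76) = -6.3%, loss ≈ 10518 × 6.3/100 ≈ 663.
Year 2010: gap = -2.0 × (7.65 - 4.76) = -5.78%, loss ≈ 10518 × 5.78/100 ≈ 608.
Year 2011: gap = -2.0 × (9.12 - 4.76) = -8.72%, loss ≈ 10518 × 8.72/100 ≈ 917.
Year 2012: gap = -2.0 × (7.75 - 4.76) = -5.98%, loss ≈ 10518 × 5.98/100 ≈ 629.
Total lost output = 663 + 608 + 917 + 629 = 2817 billion.

$2,817 billion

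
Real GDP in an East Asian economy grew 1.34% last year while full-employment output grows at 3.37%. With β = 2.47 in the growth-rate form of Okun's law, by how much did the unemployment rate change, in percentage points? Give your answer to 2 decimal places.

0.82 percentage points

Growth-rate Okun's law: g_Y = g_Y* - β × Δu, so Δu = (g_Y* - g_Y)/β.
Δu = (3.37 - 1.34)/2.47 = 2.03/2.47 = 0.82 percentage points.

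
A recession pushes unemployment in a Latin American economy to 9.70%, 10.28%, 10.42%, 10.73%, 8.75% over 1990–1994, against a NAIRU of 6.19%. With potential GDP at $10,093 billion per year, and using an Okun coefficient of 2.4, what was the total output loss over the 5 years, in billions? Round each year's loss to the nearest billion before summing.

Year 1990: gap = -2.4 × (9.7 - 6.19) = -8.424%, loss ≈ 10093 × 8.424/100 ≈ 850.
Year 1991: gap = -2.4 × (10.28 - 6.19) = -9.816%, loss ≈ 10093 × 9.816/100 ≈ 991.
Year 1992: gap = -2.4 × (10.42 - 6.19) = -10.152%, loss ≈ 10093 × 10.152/100 ≈ 1025.
Year 1993: gap = -2.4 × (10.73 - 6.19) = -10.896%, loss ≈ 10093 × 10.896/100 ≈ 1100.
Year 1994: gap = -2.4 × (8.75 - 6.19) = -6.144%, loss ≈ 10093 × 6.144/100 ≈ 620.
Total lost output = 850 + 991 + 1025 + 1100 + 620 = 4586 billion.

$4,586 billion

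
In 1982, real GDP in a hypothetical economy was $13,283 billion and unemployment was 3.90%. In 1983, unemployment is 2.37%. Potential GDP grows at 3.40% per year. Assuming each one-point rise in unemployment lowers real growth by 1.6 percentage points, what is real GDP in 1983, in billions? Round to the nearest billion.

$14,060 billion

Δu = 2.37 - 3.9 = -1.53 points.
Okun's law (growth form): g_Y = g_Y* - β × Δu = 3.40 - 1.6 × (-1.53) = 3.4 + 2.448 = 5.848%.
Real GDP in the next year = 13283 × (1 + 5.848/100) = 13283 × 1.05848 ≈ 14060 billion.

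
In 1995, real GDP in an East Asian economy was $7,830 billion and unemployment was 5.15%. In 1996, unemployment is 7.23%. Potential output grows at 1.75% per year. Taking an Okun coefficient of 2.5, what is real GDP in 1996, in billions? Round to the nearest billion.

$7,560 billion

Δu = 7.23 - 5.15 = 2.08 points.
Okun's law (growth form): g_Y = g_Y* - β × Δu = 1.75 - 2.5 × (2.08) = 1.75 - 5.2 = -3.45%.
Real GDP in the next year = 7830 × (1 - 3.45/100) = 7830 × 0.9655 ≈ 7560 billion.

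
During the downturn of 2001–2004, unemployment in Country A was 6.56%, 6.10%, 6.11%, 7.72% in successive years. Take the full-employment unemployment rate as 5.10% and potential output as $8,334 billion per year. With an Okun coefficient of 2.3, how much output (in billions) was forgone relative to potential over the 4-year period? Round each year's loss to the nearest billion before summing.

$1,168 billion

Year 2001: gap = -2.3 × (6.56 - 5.1) = -3.358%, loss ≈ 8334 × 3.358/100 ≈ 280.
Year 2002: gap = -2.3 × (6.1 - 5.1) = -2.3%, loss ≈ 8334 × 2.3/100 ≈ 192.
Year 2003: gap = -2.3 × (6.11 - 5.1) = -2.323%, loss ≈ 8334 × 2.323/100 ≈ 194.
Year 2004: gap = -2.3 × (7.72 - 5.1) = -6.026%, loss ≈ 8334 × 6.026/100 ≈ 502.
Total lost output = 280 + 192 + 194 + 502 = 1168 billion.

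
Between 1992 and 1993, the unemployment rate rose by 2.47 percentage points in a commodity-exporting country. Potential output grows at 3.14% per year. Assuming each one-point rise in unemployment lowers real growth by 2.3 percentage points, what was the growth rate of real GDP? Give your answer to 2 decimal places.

-2.54%

Growth-rate Okun's law: g_Y = g_Y* - β × Δu.
g_Y = 3.14 - 2.3 × (2.47) = 3.14 - 5.681 = -2.541%, i.e. -2.54% to 2 d.p.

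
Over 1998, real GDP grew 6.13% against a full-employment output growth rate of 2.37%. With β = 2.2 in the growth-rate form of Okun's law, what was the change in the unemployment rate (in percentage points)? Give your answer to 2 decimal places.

Growth-rate Okun's law: g_Y = g_Y* - β × Δu, so Δu = (g_Y* - g_Y)/β.
Δu = (2.37 - 6.13)/2.2 = -3.76/2.2 = -1.71 percentage points.

-1.71 percentage points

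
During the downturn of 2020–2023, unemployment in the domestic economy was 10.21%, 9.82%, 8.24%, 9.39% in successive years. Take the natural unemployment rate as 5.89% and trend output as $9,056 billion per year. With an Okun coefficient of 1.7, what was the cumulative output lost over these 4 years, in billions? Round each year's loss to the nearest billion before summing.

$2,171 billion

Year 2020: gap = -1.7 × (10.21 - 5.89) = -7.344%, loss ≈ 9056 × 7.344/100 ≈ 665.
Year 2021: gap = -1.7 × (9.82 - 5.89) = -6.681%, loss ≈ 9056 × 6.681/100 ≈ 605.
Year 2022: gap = -1.7 × (8.24 - 5.89) = -3.995%, loss ≈ 9056 × 3.995/100 ≈ 362.
Year 2023: gap = -1.7 × (9.39 - 5.89) = -5.95%, loss ≈ 9056 × 5.95/100 ≈ 539.
Total lost output = 665 + 605 + 362 + 539 = 2171 billion.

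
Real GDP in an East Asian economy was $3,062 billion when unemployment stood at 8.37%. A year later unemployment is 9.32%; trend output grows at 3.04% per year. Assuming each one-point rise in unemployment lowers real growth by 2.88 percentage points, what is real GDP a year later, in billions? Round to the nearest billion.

Δu = 9.32 - 8.37 = 0.95 points.
Okun's law (growth form): g_Y = g_Y* - β × Δu = 3.04 - 2.88 × (0.95) = 3.04 - 2.736 = 0.304%.
Real GDP in the next year = 3062 × (1 + 0.304/100) = 3062 × 1.00304 ≈ 3071 billion.

$3,071 billion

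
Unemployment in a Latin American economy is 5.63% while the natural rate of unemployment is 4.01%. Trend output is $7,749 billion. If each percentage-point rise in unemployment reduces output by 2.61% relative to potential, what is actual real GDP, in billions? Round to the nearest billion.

$7,421 billion

Unemployment gap = 5.63 - 4.01 = 1.62 points, so the output gap is -2.61 × 1.62 = -4.2282%.
Actual GDP = 7749 × (1 - 4.2282/100) = 7749 × 0.957718 ≈ 7421 billion.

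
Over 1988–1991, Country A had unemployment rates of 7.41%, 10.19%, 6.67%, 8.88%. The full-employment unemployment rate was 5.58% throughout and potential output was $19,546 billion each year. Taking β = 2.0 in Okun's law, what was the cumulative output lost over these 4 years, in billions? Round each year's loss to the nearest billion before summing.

$4,233 billion

Year 1988: gap = -2.0 × (7.41 - 5.58) = -3.66%, loss ≈ 19546 × 3.66/100 ≈ 715.
Year 1989: gap = -2.0 × (10.19 - 5.58) = -9.22%, loss ≈ 19546 × 9.22/100 ≈ 1802.
Year 1990: gap = -2.0 × (6.67 - 5.58) = -2.18%, loss ≈ 19546 × 2.18/100 ≈ 426.
Year 1991: gap = -2.0 × (8.88 - 5.58) = -6.6%, loss ≈ 19546 × 6.6/100 ≈ 1290.
Total lost output = 715 + 1802 + 426 + 1290 = 4233 billion.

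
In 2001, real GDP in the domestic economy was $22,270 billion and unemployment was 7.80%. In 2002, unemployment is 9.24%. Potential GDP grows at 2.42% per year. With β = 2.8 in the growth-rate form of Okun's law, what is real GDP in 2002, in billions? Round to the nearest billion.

Δu = 9.24 - 7.8 = 1.44 points.
Okun's law (growth form): g_Y = g_Y* - β × Δu = 2.42 - 2.8 × (1.44) = 2.42 - 4.032 = -1.612%.
Real GDP in the next year = 22270 × (1 - 1.612/100) = 22270 × 0.98388 ≈ 21911 billion.

$21,911 billion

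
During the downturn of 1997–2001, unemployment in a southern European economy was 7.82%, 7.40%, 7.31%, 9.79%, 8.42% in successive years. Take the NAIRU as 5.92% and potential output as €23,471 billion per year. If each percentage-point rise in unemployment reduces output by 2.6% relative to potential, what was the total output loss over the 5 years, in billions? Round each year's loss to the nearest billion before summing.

€6,798 billion

Year 1997: gap = -2.6 × (7.82 - 5.92) = -4.94%, loss ≈ 23471 × 4.94/100 ≈ 1159.
Year 1998: gap = -2.6 × (7.4 - 5.92) = -3.848%, loss ≈ 23471 × 3.848/100 ≈ 903.
Year 1999: gap = -2.6 × (7.31 - 5.92) = -3.614%, loss ≈ 23471 × 3.614/100 ≈ 848.
Year 2000: gap = -2.6 × (9.79 - 5.92) = -10.062%, loss ≈ 23471 × 10.062/100 ≈ 2362.
Year 2001: gap = -2.6 × (8.42 - 5.92) = -6.5%, loss ≈ 23471 × 6.5/100 ≈ 1526.
Total lost output = 1159 + 903 + 848 + 2362 + 1526 = 6798 billion.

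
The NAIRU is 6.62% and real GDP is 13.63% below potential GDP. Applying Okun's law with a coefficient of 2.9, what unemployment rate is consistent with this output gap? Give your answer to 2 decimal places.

From Okun's law, u - u* = -(output gap)/β = -(-13.63)/2.9 = 4.7 points.
So u = 6.62 + 4.7 = 11.32%.

11.32%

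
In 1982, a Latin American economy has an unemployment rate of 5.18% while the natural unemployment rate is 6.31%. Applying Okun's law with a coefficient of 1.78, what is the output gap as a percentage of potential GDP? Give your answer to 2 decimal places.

2.01%

The unemployment gap is 5.18 - 6.31 = -1.13 percentage points.
Okun's law gives an output gap of -1.78 × (-1.13) = 2.0114%, i.e. 2.01% above potential.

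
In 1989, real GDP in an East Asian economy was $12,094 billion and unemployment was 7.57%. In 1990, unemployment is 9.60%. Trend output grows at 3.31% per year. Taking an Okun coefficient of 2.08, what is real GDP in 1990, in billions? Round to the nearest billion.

Δu = 9.6 - 7.57 = 2.03 points.
Okun's law (growth form): g_Y = g_Y* - β × Δu = 3.31 - 2.08 × (2.03) = 3.31 - 4.2224 = -0.9124%.
Real GDP in the next year = 12094 × (1 - 0.9124/100) = 12094 × 0.990876 ≈ 11984 billion.

$11,984 billion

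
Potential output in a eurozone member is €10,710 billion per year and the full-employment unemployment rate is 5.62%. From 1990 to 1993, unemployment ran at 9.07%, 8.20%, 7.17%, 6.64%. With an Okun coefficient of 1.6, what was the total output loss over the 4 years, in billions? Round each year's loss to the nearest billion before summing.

€1,474 billion

Year 1990: gap = -1.6 × (9.07 - 5.62) = -5.52%, loss ≈ 10710 × 5.52/100 ≈ 591.
Year 1991: gap = -1.6 × (8.2 - 5.62) = -4.128%, loss ≈ 10710 × 4.128/100 ≈ 442.
Year 1992: gap = -1.6 × (7.17 - 5.62) = -2.48%, loss ≈ 10710 × 2.48/100 ≈ 266.
Year 1993: gap = -1.6 × (6.64 - 5.62) = -1.632%, loss ≈ 10710 × 1.632/100 ≈ 175.
Total lost output = 591 + 442 + 266 + 175 = 1474 billion.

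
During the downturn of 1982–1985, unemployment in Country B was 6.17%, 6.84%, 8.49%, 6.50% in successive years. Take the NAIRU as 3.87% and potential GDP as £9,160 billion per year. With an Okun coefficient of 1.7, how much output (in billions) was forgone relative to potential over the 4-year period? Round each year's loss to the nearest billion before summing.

Year 1982: gap = -1.7 × (6.17 - 3.87) = -3.91%, loss ≈ 9160 × 3.91/100 ≈ 358.
Year 1983: gap = -1.7 × (6.84 - 3.87) = -5.049%, loss ≈ 9160 × 5.049/100 ≈ 462.
Year 1984: gap = -1.7 × (8.49 - 3.87) = -7.854%, loss ≈ 9160 × 7.854/100 ≈ 719.
Year 1985: gap = -1.7 × (6.5 - 3.87) = -4.471%, loss ≈ 9160 × 4.471/100 ≈ 410.
Total lost output = 358 + 462 + 719 + 410 = 1949 billion.

£1,949 billion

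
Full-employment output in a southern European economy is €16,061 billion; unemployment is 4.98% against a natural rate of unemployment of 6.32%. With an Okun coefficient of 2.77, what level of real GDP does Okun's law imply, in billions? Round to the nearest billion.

€16,657 billion

Unemployment gap = 4.98 - 6.32 = -1.34 points, so the output gap is -2.77 × (-1.34) = 3.7118%.
Actual GDP = 16061 × (1 + 3.7118/100) = 16061 × 1.037118 ≈ 16657 billion.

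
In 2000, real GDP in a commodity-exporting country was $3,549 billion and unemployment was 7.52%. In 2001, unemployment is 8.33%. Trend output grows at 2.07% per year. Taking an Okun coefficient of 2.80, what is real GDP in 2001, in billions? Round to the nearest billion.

Δu = 8.33 - 7.52 = 0.81 points.
Okun's law (growth form): g_Y = g_Y* - β × Δu = 2.07 - 2.80 × (0.81) = 2.07 - 2.268 = -0.198%.
Real GDP in the next year = 3549 × (1 - 0.198/100) = 3549 × 0.99802 ≈ 3542 billion.

$3,542 billion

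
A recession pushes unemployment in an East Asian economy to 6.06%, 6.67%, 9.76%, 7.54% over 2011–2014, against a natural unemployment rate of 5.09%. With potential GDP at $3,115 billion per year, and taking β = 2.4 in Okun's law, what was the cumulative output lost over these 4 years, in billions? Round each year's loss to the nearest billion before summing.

$723 billion

Year 2011: gap = -2.4 × (6.06 - 5.09) = -2.328%, loss ≈ 3115 × 2.328/100 ≈ 73.
Year 2012: gap = -2.4 × (6.67 - 5.09) = -3.792%, loss ≈ 3115 × 3.792/100 ≈ 118.
Year 2013: gap = -2.4 × (9.76 - 5.09) = -11.208%, loss ≈ 3115 × 11.208/100 ≈ 349.
Year 2014: gap = -2.4 × (7.54 - 5.09) = -5.88%, loss ≈ 3115 × 5.88/100 ≈ 183.
Total lost output = 73 + 118 + 349 + 183 = 723 billion.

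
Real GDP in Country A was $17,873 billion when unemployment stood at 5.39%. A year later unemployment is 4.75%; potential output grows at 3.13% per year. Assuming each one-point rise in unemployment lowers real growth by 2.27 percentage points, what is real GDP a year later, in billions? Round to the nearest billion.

$18,692 billion

Δu = 4.75 - 5.39 = -0.64 points.
Okun's law (growth form): g_Y = g_Y* - β × Δu = 3.13 - 2.27 × (-0.64) = 3.13 + 1.4528 = 4.5828%.
Real GDP in the next year = 17873 × (1 + 4.5828/100) = 17873 × 1.045828 ≈ 18692 billion.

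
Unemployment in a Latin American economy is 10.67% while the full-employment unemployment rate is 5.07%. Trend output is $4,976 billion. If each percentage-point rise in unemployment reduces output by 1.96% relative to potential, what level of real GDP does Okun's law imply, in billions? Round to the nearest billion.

$4,430 billion

Unemployment gap = 10.67 - 5.07 = 5.6 points, so the output gap is -1.96 × 5.6 = -10.976%.
Actual GDP = 4976 × (1 - 10.976/100) = 4976 × 0.89024 ≈ 4430 billion.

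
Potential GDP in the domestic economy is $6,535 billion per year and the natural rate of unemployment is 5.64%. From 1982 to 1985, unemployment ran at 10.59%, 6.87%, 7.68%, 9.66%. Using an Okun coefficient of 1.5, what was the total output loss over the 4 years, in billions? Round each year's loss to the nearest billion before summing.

$1,200 billion

Year 1982: gap = -1.5 × (10.59 - 5.64) = -7.425%, loss ≈ 6535 × 7.425/100 ≈ 485.
Year 1983: gap = -1.5 × (6.87 - 5.64) = -1.845%, loss ≈ 6535 × 1.845/100 ≈ 121.
Year 1984: gap = -1.5 × (7.68 - 5.64) = -3.06%, loss ≈ 6535 × 3.06/100 ≈ 200.
Year 1985: gap = -1.5 × (9.66 - 5.64) = -6.03%, loss ≈ 6535 × 6.03/100 ≈ 394.
Total lost output = 485 + 121 + 200 + 394 = 1200 billion.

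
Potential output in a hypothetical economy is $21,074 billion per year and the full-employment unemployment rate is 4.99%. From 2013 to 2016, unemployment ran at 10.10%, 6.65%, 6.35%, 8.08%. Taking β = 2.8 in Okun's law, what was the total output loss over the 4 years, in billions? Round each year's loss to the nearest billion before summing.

Year 2013: gap = -2.8 × (10.1 - 4.99) = -14.308%, loss ≈ 21074 × 14.308/100 ≈ 3015.
Year 2014: gap = -2.8 × (6.65 - 4.99) = -4.648%, loss ≈ 21074 × 4.648/100 ≈ 980.
Year 2015: gap = -2.8 × (6.35 - 4.99) = -3.808%, loss ≈ 21074 × 3.808/100 ≈ 802.
Year 2016: gap = -2.8 × (8.08 - 4.99) = -8.652%, loss ≈ 21074 × 8.652/100 ≈ 1823.
Total lost output = 3015 + 980 + 802 + 1823 = 6620 billion.

$6,620 billion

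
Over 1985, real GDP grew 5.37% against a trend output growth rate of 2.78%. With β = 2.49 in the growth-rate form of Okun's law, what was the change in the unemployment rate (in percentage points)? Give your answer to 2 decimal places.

Growth-rate Okun's law: g_Y = g_Y* - β × Δu, so Δu = (g_Y* - g_Y)/β.
Δu = (2.78 - 5.37)/2.49 = -2.59/2.49 = -1.04 percentage points.

-1.04 percentage points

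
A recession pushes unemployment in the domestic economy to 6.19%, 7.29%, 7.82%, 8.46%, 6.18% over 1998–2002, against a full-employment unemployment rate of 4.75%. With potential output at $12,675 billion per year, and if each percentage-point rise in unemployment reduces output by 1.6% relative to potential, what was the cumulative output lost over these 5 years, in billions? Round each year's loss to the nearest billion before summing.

$2,472 billion

Year 1998: gap = -1.6 × (6.19 - 4.75) = -2.304%, loss ≈ 12675 × 2.304/100 ≈ 292.
Year 1999: gap = -1.6 × (7.29 - 4.75) = -4.064%, loss ≈ 12675 × 4.064/100 ≈ 515.
Year 2000: gap = -1.6 × (7.82 - 4.75) = -4.912%, loss ≈ 12675 × 4.912/100 ≈ 623.
Year 2001: gap = -1.6 × (8.46 - 4.75) = -5.936%, loss ≈ 12675 × 5.936/100 ≈ 752.
Year 2002: gap = -1.6 × (6.18 - 4.75) = -2.288%, loss ≈ 12675 × 2.288/100 ≈ 290.
Total lost output = 292 + 515 + 623 + 752 + 290 = 2472 billion.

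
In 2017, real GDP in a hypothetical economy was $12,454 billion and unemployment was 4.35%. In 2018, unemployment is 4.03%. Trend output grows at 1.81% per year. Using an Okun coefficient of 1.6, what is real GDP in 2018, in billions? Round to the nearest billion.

$12,743 billion

Δu = 4.03 - 4.35 = -0.32 points.
Okun's law (growth form): g_Y = g_Y* - β × Δu = 1.81 - 1.6 × (-0.32) = 1.81 + 0.512 = 2.322%.
Real GDP in the next year = 12454 × (1 + 2.322/100) = 12454 × 1.02322 ≈ 12743 billion.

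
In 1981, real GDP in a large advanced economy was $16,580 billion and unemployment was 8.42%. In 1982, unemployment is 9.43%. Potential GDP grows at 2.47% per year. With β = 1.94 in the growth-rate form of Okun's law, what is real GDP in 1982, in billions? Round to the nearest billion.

Δu = 9.43 - 8.42 = 1.01 points.
Okun's law (growth form): g_Y = g_Y* - β × Δu = 2.47 - 1.94 × (1.01) = 2.47 - 1.9594 = 0.5106%.
Real GDP in the next year = 16580 × (1 + 0.5106/100) = 16580 × 1.005106 ≈ 16665 billion.

$16,665 billion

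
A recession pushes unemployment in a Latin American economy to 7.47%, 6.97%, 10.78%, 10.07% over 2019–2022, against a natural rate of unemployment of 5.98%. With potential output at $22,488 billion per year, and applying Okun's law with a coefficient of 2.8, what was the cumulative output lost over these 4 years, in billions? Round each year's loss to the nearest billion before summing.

$7,158 billion

Year 2019: gap = -2.8 × (7.47 - 5.98) = -4.172%, loss ≈ 22488 × 4.172/100 ≈ 938.
Year 2020: gap = -2.8 × (6.97 - 5.98) = -2.772%, loss ≈ 22488 × 2.772/100 ≈ 623.
Year 2021: gap = -2.8 × (10.78 - 5.98) = -13.44%, loss ≈ 22488 × 13.44/100 ≈ 3022.
Year 2022: gap = -2.8 × (10.07 - 5.98) = -11.452%, loss ≈ 22488 × 11.452/100 ≈ 2575.
Total lost output = 938 + 623 + 3022 + 2575 = 7158 billion.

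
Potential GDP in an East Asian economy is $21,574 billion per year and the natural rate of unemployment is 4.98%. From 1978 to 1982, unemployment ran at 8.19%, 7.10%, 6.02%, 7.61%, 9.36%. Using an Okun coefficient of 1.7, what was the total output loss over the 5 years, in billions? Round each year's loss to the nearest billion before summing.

Year 1978: gap = -1.7 × (8.19 - 4.98) = -5.457%, loss ≈ 21574 × 5.457/100 ≈ 1177.
Year 1979: gap = -1.7 × (7.1 - 4.98) = -3.604%, loss ≈ 21574 × 3.604/100 ≈ 778.
Year 1980: gap = -1.7 × (6.02 - 4.98) = -1.768%, loss ≈ 21574 × 1.768/100 ≈ 381.
Year 1981: gap = -1.7 × (7.61 - 4.98) = -4.471%, loss ≈ 21574 × 4.471/100 ≈ 965.
Year 1982: gap = -1.7 × (9.36 - 4.98) = -7.446%, loss ≈ 21574 × 7.446/100 ≈ 1606.
Total lost output = 1177 + 778 + 381 + 965 + 1606 = 4907 billion.

$4,907 billion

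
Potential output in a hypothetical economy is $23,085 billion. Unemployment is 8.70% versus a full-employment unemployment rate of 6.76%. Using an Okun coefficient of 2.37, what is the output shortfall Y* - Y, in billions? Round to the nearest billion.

Output gap = -2.37 × (8.7 - 6.76) = -2.37 × 1.94 = -4.5978%.
Actual GDP ≈ 23085 × 0.954022 ≈ 22024 billion, so the shortfall is 23085 - 22024 = 1061 billion.

$1,061 billion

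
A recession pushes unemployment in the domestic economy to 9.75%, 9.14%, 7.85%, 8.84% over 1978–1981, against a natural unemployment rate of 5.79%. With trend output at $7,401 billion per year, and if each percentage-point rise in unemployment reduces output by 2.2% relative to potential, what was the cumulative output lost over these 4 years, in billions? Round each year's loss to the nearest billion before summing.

$2,022 billion

Year 1978: gap = -2.2 × (9.75 - 5.79) = -8.712%, loss ≈ 7401 × 8.712/100 ≈ 645.
Year 1979: gap = -2.2 × (9.14 - 5.79) = -7.37%, loss ≈ 7401 × 7.37/100 ≈ 545.
Year 1980: gap = -2.2 × (7.85 - 5.79) = -4.532%, loss ≈ 7401 × 4.532/100 ≈ 335.
Year 1981: gap = -2.2 × (8.84 - 5.79) = -6.71%, loss ≈ 7401 × 6.71/100 ≈ 497.
Total lost output = 645 + 545 + 335 + 497 = 2022 billion.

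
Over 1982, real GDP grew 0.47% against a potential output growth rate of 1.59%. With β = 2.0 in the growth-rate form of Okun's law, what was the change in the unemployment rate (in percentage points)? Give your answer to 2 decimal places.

Growth-rate Okun's law: g_Y = g_Y* - β × Δu, so Δu = (g_Y* - g_Y)/β.
Δu = (1.59 - 0.47)/2.0 = 1.12/2.0 = 0.56 percentage points.

0.56 percentage points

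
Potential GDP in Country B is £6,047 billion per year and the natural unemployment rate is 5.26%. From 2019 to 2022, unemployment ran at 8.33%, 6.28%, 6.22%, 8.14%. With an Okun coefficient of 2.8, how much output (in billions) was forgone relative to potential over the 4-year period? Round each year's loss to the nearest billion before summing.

£1,344 billion

Year 2019: gap = -2.8 × (8.33 - 5.26) = -8.596%, loss ≈ 6047 × 8.596/100 ≈ 520.
Year 2020: gap = -2.8 × (6.28 - 5.26) = -2.856%, loss ≈ 6047 × 2.856/100 ≈ 173.
Year 2021: gap = -2.8 × (6.22 - 5.26) = -2.688%, loss ≈ 6047 × 2.688/100 ≈ 163.
Year 2022: gap = -2.8 × (8.14 - 5.26) = -8.064%, loss ≈ 6047 × 8.064/100 ≈ 488.
Total lost output = 520 + 173 + 163 + 488 = 1344 billion.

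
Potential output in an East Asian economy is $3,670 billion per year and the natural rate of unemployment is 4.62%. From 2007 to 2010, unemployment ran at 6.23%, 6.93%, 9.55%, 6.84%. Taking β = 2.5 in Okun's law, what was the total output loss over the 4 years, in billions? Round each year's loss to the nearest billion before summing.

$1,016 billion

Year 2007: gap = -2.5 × (6.23 - 4.62) = -4.025%, loss ≈ 3670 × 4.025/100 ≈ 148.
Year 2008: gap = -2.5 × (6.93 - 4.62) = -5.775%, loss ≈ 3670 × 5.775/100 ≈ 212.
Year 2009: gap = -2.5 × (9.55 - 4.62) = -12.325%, loss ≈ 3670 × 12.325/100 ≈ 452.
Year 2010: gap = -2.5 × (6.84 - 4.62) = -5.55%, loss ≈ 3670 × 5.55/100 ≈ 204.
Total lost output = 148 + 212 + 452 + 204 = 1016 billion.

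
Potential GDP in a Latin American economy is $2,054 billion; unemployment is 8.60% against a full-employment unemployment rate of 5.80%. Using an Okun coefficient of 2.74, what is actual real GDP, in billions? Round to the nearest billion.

Unemployment gap = 8.6 - 5.8 = 2.8 points, so the output gap is -2.74 × 2.8 = -7.672%.
Actual GDP = 2054 × (1 - 7.672/100) = 2054 × 0.92328 ≈ 1896 billion.

$1,896 billion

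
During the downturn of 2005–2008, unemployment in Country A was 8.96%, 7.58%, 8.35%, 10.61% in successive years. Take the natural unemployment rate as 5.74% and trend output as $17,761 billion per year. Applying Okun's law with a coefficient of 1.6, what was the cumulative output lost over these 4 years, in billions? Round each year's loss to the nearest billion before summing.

$3,564 billion

Year 2005: gap = -1.6 × (8.96 - 5.74) = -5.152%, loss ≈ 17761 × 5.152/100 ≈ 915.
Year 2006: gap = -1.6 × (7.58 - 5.74) = -2.944%, loss ≈ 17761 × 2.944/100 ≈ 523.
Year 2007: gap = -1.6 × (8.35 - 5.74) = -4.176%, loss ≈ 17761 × 4.176/100 ≈ 742.
Year 2008: gap = -1.6 × (10.61 - 5.74) = -7.792%, loss ≈ 17761 × 7.792/100 ≈ 1384.
Total lost output = 915 + 523 + 742 + 1384 = 3564 billion.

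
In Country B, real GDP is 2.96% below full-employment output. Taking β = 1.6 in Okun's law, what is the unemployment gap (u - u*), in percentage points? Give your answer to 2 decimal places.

Okun's law: output gap = -β × (u - u*), so u - u* = -(output gap)/β.
u - u* = -(-2.96)/1.6 = 1.85 percentage points.

1.85 percentage points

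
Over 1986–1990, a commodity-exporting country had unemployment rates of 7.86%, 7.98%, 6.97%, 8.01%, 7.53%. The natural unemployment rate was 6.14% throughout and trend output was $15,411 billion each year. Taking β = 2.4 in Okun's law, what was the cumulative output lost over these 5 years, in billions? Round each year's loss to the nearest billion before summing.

Year 1986: gap = -2.4 × (7.86 - 6.14) = -4.128%, loss ≈ 15411 × 4.128/100 ≈ 636.
Year 1987: gap = -2.4 × (7.98 - 6.14) = -4.416%, loss ≈ 15411 × 4.416/100 ≈ 681.
Year 1988: gap = -2.4 × (6.97 - 6.14) = -1.992%, loss ≈ 15411 × 1.992/100 ≈ 307.
Year 1989: gap = -2.4 × (8.01 - 6.14) = -4.488%, loss ≈ 15411 × 4.488/100 ≈ 692.
Year 1990: gap = -2.4 × (7.53 - 6.14) = -3.336%, loss ≈ 15411 × 3.336/100 ≈ 514.
Total lost output = 636 + 681 + 307 + 692 + 514 = 2830 billion.

$2,830 billion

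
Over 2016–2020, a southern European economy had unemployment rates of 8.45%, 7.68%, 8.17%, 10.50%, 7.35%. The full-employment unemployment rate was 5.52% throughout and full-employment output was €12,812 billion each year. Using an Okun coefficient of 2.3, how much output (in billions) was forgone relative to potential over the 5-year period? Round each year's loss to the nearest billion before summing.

€4,287 billion

Year 2016: gap = -2.3 × (8.45 - 5.52) = -6.739%, loss ≈ 12812 × 6.739/100 ≈ 863.
Year 2017: gap = -2.3 × (7.68 - 5.52) = -4.968%, loss ≈ 12812 × 4.968/100 ≈ 637.
Year 2018: gap = -2.3 × (8.17 - 5.52) = -6.095%, loss ≈ 12812 × 6.095/100 ≈ 781.
Year 2019: gap = -2.3 × (10.5 - 5.52) = -11.454%, loss ≈ 12812 × 11.454/100 ≈ 1467.
Year 2020: gap = -2.3 × (7.35 - 5.52) = -4.209%, loss ≈ 12812 × 4.209/100 ≈ 539.
Total lost output = 863 + 637 + 781 + 1467 + 539 = 4287 billion.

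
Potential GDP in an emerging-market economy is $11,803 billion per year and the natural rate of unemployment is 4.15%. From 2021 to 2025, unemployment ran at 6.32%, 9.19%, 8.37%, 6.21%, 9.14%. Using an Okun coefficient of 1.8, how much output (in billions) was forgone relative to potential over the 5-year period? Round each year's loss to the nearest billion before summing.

$3,927 billion

Year 2021: gap = -1.8 × (6.32 - 4.15) = -3.906%, loss ≈ 11803 × 3.906/100 ≈ 461.
Year 2022: gap = -1.8 × (9.19 - 4.15) = -9.072%, loss ≈ 11803 × 9.072/100 ≈ 1071.
Year 2023: gap = -1.8 × (8.37 - 4.15) = -7.596%, loss ≈ 11803 × 7.596/100 ≈ 897.
Year 2024: gap = -1.8 × (6.21 - 4.15) = -3.708%, loss ≈ 11803 × 3.708/100 ≈ 438.
Year 2025: gap = -1.8 × (9.14 - 4.15) = -8.982%, loss ≈ 11803 × 8.982/100 ≈ 1060.
Total lost output = 461 + 1071 + 897 + 438 + 1060 = 3927 billion.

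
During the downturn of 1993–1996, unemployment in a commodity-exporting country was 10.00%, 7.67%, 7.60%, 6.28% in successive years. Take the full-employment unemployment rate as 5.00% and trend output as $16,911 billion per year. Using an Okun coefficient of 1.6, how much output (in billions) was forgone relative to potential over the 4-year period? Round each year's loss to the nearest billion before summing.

Year 1993: gap = -1.6 × (10 - 5) = -8%, loss ≈ 16911 × 8/100 ≈ 1353.
Year 1994: gap = -1.6 × (7.67 - 5) = -4.272%, loss ≈ 16911 × 4.272/100 ≈ 722.
Year 1995: gap = -1.6 × (7.6 - 5) = -4.16%, loss ≈ 16911 × 4.16/100 ≈ 703.
Year 1996: gap = -1.6 × (6.28 - 5) = -2.048%, loss ≈ 16911 × 2.048/100 ≈ 346.
Total lost output = 1353 + 722 + 703 + 346 = 3124 billion.

$3,124 billion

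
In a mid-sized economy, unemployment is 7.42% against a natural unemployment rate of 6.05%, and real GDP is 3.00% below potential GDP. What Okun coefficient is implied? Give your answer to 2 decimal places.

Okun's law: output gap = -β × (u - u*).
-3.00 = -β × (7.42 - 6.05) = -β × 1.37, so β = 3/1.37 = 2.19.

β ≈ 2.19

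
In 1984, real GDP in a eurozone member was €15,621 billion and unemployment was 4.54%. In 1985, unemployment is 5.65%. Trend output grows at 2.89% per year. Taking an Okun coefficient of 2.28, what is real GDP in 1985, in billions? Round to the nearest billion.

€15,677 billion

Δu = 5.65 - 4.54 = 1.11 points.
Okun's law (growth form): g_Y = g_Y* - β × Δu = 2.89 - 2.28 × (1.11) = 2.89 - 2.5308 = 0.3592%.
Real GDP in the next year = 15621 × (1 + 0.3592/100) = 15621 × 1.003592 ≈ 15677 billion.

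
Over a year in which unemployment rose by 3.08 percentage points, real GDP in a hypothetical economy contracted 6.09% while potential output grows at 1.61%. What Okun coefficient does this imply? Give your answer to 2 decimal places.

β ≈ 2.50

Growth form: g_Y = g_Y* - β × Δu, so β = (g_Y* - g_Y)/Δu.
β = (1.61 + 6.09)/3.08 = 7.7/3.08 = 2.50.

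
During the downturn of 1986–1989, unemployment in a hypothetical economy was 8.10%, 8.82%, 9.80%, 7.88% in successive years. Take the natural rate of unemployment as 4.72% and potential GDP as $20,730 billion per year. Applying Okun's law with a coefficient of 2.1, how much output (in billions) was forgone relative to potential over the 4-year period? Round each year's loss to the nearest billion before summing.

$6,843 billion

Year 1986: gap = -2.1 × (8.1 - 4.72) = -7.098%, loss ≈ 20730 × 7.098/100 ≈ 1471.
Year 1987: gap = -2.1 × (8.82 - 4.72) = -8.61%, loss ≈ 20730 × 8.61/100 ≈ 1785.
Year 1988: gap = -2.1 × (9.8 - 4.72) = -10.668%, loss ≈ 20730 × 10.668/100 ≈ 2211.
Year 1989: gap = -2.1 × (7.88 - 4.72) = -6.636%, loss ≈ 20730 × 6.636/100 ≈ 1376.
Total lost output = 1471 + 1785 + 2211 + 1376 = 6843 billion.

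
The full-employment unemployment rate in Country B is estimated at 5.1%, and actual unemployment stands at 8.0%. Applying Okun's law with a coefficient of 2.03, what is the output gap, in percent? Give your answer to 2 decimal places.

-5.89%

The unemployment gap is 8 - 5.1 = 2.9 percentage points.
Okun's law gives an output gap of -2.03 × 2.9 = -5.887%, i.e. 5.89% below potential.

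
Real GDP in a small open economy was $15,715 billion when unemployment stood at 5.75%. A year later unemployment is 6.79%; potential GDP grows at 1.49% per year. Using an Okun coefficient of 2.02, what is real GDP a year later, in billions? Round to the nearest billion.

Δu = 6.79 - 5.75 = 1.04 points.
Okun's law (growth form): g_Y = g_Y* - β × Δu = 1.49 - 2.02 × (1.04) = 1.49 - 2.1008 = -0.6108%.
Real GDP in the next year = 15715 × (1 - 0.6108/100) = 15715 × 0.993892 ≈ 15619 billion.

$15,619 billion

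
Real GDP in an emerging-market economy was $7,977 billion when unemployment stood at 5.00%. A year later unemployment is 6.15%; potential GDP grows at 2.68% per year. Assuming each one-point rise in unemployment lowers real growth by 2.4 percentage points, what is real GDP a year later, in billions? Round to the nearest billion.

Δu = 6.15 - 5 = 1.15 points.
Okun's law (growth form): g_Y = g_Y* - β × Δu = 2.68 - 2.4 × (1.15) = 2.68 - 2.76 = -0.08%.
Real GDP in the next year = 7977 × (1 - 0.08/100) = 7977 × 0.9992 ≈ 7971 billion.

$7,971 billion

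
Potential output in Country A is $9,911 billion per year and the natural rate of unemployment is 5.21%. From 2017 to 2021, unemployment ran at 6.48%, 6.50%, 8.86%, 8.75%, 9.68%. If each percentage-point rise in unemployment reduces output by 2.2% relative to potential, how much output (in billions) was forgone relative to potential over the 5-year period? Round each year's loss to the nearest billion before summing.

Year 2017: gap = -2.2 × (6.48 - 5.21) = -2.794%, loss ≈ 9911 × 2.794/100 ≈ 277.
Year 2018: gap = -2.2 × (6.5 - 5.21) = -2.838%, loss ≈ 9911 × 2.838/100 ≈ 281.
Year 2019: gap = -2.2 × (8.86 - 5.21) = -8.03%, loss ≈ 9911 × 8.03/100 ≈ 796.
Year 2020: gap = -2.2 × (8.75 - 5.21) = -7.788%, loss ≈ 9911 × 7.788/100 ≈ 772.
Year 2021: gap = -2.2 × (9.68 - 5.21) = -9.834%, loss ≈ 9911 × 9.834/100 ≈ 975.
Total lost output = 277 + 281 + 796 + 772 + 975 = 3101 billion.

$3,101 billion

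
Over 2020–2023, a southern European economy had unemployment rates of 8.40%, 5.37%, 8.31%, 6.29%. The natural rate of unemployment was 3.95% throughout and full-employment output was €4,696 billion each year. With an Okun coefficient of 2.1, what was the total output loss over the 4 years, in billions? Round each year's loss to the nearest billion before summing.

Year 2020: gap = -2.1 × (8.4 - 3.95) = -9.345%, loss ≈ 4696 × 9.345/100 ≈ 439.
Year 2021: gap = -2.1 × (5.37 - 3.95) = -2.982%, loss ≈ 4696 × 2.982/100 ≈ 140.
Year 2022: gap = -2.1 × (8.31 - 3.95) = -9.156%, loss ≈ 4696 × 9.156/100 ≈ 430.
Year 2023: gap = -2.1 × (6.29 - 3.95) = -4.914%, loss ≈ 4696 × 4.914/100 ≈ 231.
Total lost output = 439 + 140 + 430 + 231 = 1240 billion.

€1,240 billion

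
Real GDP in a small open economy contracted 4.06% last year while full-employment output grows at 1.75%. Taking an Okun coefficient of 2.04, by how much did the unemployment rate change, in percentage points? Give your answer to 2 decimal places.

2.85 percentage points

Growth-rate Okun's law: g_Y = g_Y* - β × Δu, so Δu = (g_Y* - g_Y)/β.
Δu = (1.75 + 4.06)/2.04 = 5.81/2.04 = 2.85 percentage points.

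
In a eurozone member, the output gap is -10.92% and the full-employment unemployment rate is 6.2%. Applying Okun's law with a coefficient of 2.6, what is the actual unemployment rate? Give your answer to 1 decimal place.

From Okun's law, u - u* = -(output gap)/β = -(-10.92)/2.6 = 4.2 points.
So u = 6.2 + 4.2 = 10.4%.

10.4%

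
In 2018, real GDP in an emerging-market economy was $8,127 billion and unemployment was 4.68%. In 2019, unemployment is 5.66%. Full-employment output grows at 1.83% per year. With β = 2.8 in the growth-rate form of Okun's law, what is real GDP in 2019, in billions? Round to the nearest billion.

$8,053 billion

Δu = 5.66 - 4.68 = 0.98 points.
Okun's law (growth form): g_Y = g_Y* - β × Δu = 1.83 - 2.8 × (0.98) = 1.83 - 2.744 = -0.914%.
Real GDP in the next year = 8127 × (1 - 0.914/100) = 8127 × 0.99086 ≈ 8053 billion.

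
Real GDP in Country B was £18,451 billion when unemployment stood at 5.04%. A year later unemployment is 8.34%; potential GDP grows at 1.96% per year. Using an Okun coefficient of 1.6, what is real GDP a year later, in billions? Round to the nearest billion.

Δu = 8.34 - 5.04 = 3.3 points.
Okun's law (growth form): g_Y = g_Y* - β × Δu = 1.96 - 1.6 × (3.30) = 1.96 - 5.28 = -3.32%.
Real GDP in the next year = 18451 × (1 - 3.32/100) = 18451 × 0.9668 ≈ 17838 billion.

£17,838 billion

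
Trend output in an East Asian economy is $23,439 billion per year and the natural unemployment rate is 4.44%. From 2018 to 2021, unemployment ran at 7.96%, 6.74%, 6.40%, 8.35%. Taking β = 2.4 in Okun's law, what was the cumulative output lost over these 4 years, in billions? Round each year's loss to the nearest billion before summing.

$6,577 billion

Year 2018: gap = -2.4 × (7.96 - 4.44) = -8.448%, loss ≈ 23439 × 8.448/100 ≈ 1980.
Year 2019: gap = -2.4 × (6.74 - 4.44) = -5.52%, loss ≈ 23439 × 5.52/100 ≈ 1294.
Year 2020: gap = -2.4 × (6.4 - 4.44) = -4.704%, loss ≈ 23439 × 4.704/100 ≈ 1103.
Year 2021: gap = -2.4 × (8.35 - 4.44) = -9.384%, loss ≈ 23439 × 9.384/100 ≈ 2200.
Total lost output = 1980 + 1294 + 1103 + 2200 = 6577 billion.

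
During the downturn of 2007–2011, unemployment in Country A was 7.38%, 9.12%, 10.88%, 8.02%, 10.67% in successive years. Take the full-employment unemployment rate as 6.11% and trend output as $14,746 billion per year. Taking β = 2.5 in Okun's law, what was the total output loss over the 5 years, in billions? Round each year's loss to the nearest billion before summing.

Year 2007: gap = -2.5 × (7.38 - 6.11) = -3.175%, loss ≈ 14746 × 3.175/100 ≈ 468.
Year 2008: gap = -2.5 × (9.12 - 6.11) = -7.525%, loss ≈ 14746 × 7.525/100 ≈ 1110.
Year 2009: gap = -2.5 × (10.88 - 6.11) = -11.925%, loss ≈ 14746 × 11.925/100 ≈ 1758.
Year 2010: gap = -2.5 × (8.02 - 6.11) = -4.775%, loss ≈ 14746 × 4.775/100 ≈ 704.
Year 2011: gap = -2.5 × (10.67 - 6.11) = -11.4%, loss ≈ 14746 × 11.4/100 ≈ 1681.
Total lost output = 468 + 1110 + 1758 + 704 + 1681 = 5721 billion.

$5,721 billion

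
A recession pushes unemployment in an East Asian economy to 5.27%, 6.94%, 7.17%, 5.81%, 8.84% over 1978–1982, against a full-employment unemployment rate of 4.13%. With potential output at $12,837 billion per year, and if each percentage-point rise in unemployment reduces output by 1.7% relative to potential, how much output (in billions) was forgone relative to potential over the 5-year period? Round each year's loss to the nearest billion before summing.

Year 1978: gap = -1.7 × (5.27 - 4.13) = -1.938%, loss ≈ 12837 × 1.938/100 ≈ 249.
Year 1979: gap = -1.7 × (6.94 - 4.13) = -4.777%, loss ≈ 12837 × 4.777/100 ≈ 613.
Year 1980: gap = -1.7 × (7.17 - 4.13) = -5.168%, loss ≈ 12837 × 5.168/100 ≈ 663.
Year 1981: gap = -1.7 × (5.81 - 4.13) = -2.856%, loss ≈ 12837 × 2.856/100 ≈ 367.
Year 1982: gap = -1.7 × (8.84 - 4.13) = -8.007%, loss ≈ 12837 × 8.007/100 ≈ 1028.
Total lost output = 249 + 613 + 663 + 367 + 1028 = 2920 billion.

$2,920 billion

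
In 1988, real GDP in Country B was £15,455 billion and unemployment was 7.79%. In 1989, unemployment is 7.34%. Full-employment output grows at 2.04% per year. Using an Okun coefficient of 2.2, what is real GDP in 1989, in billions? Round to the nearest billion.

£15,923 billion

Δu = 7.34 - 7.79 = -0.45 points.
Okun's law (growth form): g_Y = g_Y* - β × Δu = 2.04 - 2.2 × (-0.45) = 2.04 + 0.99 = 3.03%.
Real GDP in the next year = 15455 × (1 + 3.03/100) = 15455 × 1.0303 ≈ 15923 billion.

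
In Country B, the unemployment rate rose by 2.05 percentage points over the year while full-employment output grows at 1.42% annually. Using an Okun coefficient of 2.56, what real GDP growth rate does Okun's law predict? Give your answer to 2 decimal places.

Growth-rate Okun's law: g_Y = g_Y* - β × Δu.
g_Y = 1.42 - 2.56 × (2.05) = 1.42 - 5.248 = -3.828%, i.e. -3.83% to 2 d.p.

-3.83%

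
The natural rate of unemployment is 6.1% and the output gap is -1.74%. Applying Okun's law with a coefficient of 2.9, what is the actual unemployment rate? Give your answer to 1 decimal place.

6.7%

From Okun's law, u - u* = -(output gap)/β = -(-1.74)/2.9 = 0.6 points.
So u = 6.1 + 0.6 = 6.7%.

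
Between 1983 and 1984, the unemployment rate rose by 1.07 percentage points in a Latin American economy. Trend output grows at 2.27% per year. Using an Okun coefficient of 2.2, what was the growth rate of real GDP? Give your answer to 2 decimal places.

Growth-rate Okun's law: g_Y = g_Y* - β × Δu.
g_Y = 2.27 - 2.2 × (1.07) = 2.27 - 2.354 = -0.084%, i.e. -0.08% to 2 d.p.

-0.08%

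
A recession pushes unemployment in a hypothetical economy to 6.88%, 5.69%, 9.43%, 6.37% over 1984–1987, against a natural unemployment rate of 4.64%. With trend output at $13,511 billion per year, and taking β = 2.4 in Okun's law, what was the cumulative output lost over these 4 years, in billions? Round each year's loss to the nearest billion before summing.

Year 1984: gap = -2.4 × (6.88 - 4.64) = -5.376%, loss ≈ 13511 × 5.376/100 ≈ 726.
Year 1985: gap = -2.4 × (5.69 - 4.64) = -2.52%, loss ≈ 13511 × 2.52/100 ≈ 340.
Year 1986: gap = -2.4 × (9.43 - 4.64) = -11.496%, loss ≈ 13511 × 11.496/100 ≈ 1553.
Year 1987: gap = -2.4 × (6.37 - 4.64) = -4.152%, loss ≈ 13511 × 4.152/100 ≈ 561.
Total lost output = 726 + 340 + 1553 + 561 = 3180 billion.

$3,180 billion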